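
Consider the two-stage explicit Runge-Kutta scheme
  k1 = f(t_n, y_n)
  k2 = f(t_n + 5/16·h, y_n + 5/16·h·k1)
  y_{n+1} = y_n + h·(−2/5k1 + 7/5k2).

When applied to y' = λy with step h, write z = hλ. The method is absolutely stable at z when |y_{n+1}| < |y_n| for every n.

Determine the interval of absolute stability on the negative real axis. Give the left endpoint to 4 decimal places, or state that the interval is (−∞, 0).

(-2.2857, 0).

Test eqn y'=λy, z=hλ:
  k1=λy_n ⇒ h·k1=z·y_n;  k2=λ(1+5/16z)y_n ⇒ h·k2=z(1+5/16z)y_n
  y_{n+1}/y_n = 1 − 2/5z + 7/5z(1+5/16z) = 1 + z + 7/16z²
  R(z) = 1 + z + 7/16z².

Solve |R(x)|<1 on ℝ⁻.
x=-1.01: |R|=0.4363
R=1: x+7/16x²=0 ⇒ x=−16/7=-2.2857; min R=1−1/(4·7/16)=0.4286>−1
Confirm numerically:
  x=-2.256: |R|=0.97067 <1
  x=-2.155: |R|=0.87676 <1
  x=-1.915: |R|=0.68941 <1
  x=-1.348: |R|=0.44698 <1
  x=-2.688: |R|=1.47309 >1
  x=-2.644: |R|=1.41445 >1
Stable set (-2.2857, 0).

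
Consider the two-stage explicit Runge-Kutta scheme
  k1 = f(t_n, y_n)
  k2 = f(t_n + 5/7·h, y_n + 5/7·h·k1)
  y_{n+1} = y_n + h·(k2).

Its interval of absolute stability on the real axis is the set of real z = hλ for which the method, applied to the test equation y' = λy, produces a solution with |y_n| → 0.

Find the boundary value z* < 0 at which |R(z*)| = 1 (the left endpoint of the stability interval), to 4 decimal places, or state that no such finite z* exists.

z* = -1.4000.

With y'=λy (z=hλ):
  k1=λy_n ⇒ h·k1=z·y_n;  k2=λ(1+5/7z)y_n ⇒ h·k2=z(1+5/7z)y_n
  y_{n+1}/y_n = 1 + z(1+5/7z) = 1 + z + 5/7z²
  R(z) = 1 + z + 5/7z².

Solve |R(x)|<1 on ℝ⁻.
x=-0.5: |R|=0.6786
R=1: x+5/7x²=0 ⇒ x=−7/5=-1.4000; min R=1−1/(4·5/7)=0.6500>−1
Confirm numerically:
  x=-1.267: |R|=0.87963 <1
  x=-1.116: |R|=0.77361 <1
  x=-0.876: |R|=0.67213 <1
  x=-0.636: |R|=0.65293 <1
  x=-1.976: |R|=1.81298 >1
  x=-1.725: |R|=1.40045 >1
So |R|<1 on (-1.4000, 0).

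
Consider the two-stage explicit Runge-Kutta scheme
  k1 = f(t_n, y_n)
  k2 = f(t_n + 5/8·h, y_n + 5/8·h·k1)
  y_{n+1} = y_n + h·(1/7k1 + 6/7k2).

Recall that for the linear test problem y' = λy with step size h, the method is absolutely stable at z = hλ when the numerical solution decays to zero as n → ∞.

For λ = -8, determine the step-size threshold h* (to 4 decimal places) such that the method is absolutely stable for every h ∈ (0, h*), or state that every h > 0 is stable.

(-1.8667,0); λ=-8 ⇒ h* = (28/15)/8 = 0.2333.

With y'=λy (z=hλ):
  k1=λy_n ⇒ h·k1=z·y_n;  k2=λ(1+5/8z)y_n ⇒ h·k2=z(1+5/8z)y_n
  y_{n+1}/y_n = 1 + 1/7z + 6/7z(1+5/8z) = 1 + z + 15/28z²
  R(z) = 1 + z + 15/28z².

Boundary: |R(x)|=1, x<0.
x=-0.99: |R|=0.5351
R=1: x+15/28x²=0 ⇒ x=−28/15=-1.8667; min R=1−1/(4·15/28)=0.5333>−1
Confirm numerically:
  x=-1.751: |R|=0.89150 <1
  x=-1.708: |R|=0.85482 <1
  x=-1.087: |R|=0.54598 <1
  x=-2.088: |R|=1.24758 >1
  x=-1.903: |R|=1.03704 >1
Interval (-1.8667, 0).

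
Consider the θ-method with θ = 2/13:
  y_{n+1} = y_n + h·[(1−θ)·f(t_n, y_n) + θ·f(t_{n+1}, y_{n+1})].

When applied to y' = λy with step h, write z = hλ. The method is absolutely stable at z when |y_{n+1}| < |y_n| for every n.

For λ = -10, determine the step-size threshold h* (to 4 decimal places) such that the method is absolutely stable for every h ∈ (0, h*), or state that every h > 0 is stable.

On y'=λy, z=hλ:
  y_{n+1} = y_n + z·[11/13·y_n + 2/13·y_{n+1}] ⇒ (1 − 2/13z)y_{n+1} = (1 + 11/13z)y_n
  so R(z) = (1 + 11/13z)/(1 − 2/13z).

Boundary: |R(x)|=1, x<0.
x=-0.68: |R|=0.3844
R=−1: 1+11/13x = −1+2/13x ⇒ -9/13x=2 ⇒ x=2/(-9/13)=-2.8889
Confirm numerically:
  x=-2.712: |R|=0.91359 <1
  x=-1.719: |R|=0.35947 <1
  x=-1.453: |R|=0.18754 <1
  x=-1.441: |R|=0.17951 <1
  x=-3.415: |R|=1.23878 >1
  x=-3.256: |R|=1.16933 >1
  x=-3.072: |R|=1.08608 >1
Interval (-2.8889, 0).

(-2.8889,0); λ=-10 ⇒ h* = (26/9)/10 = 0.2889.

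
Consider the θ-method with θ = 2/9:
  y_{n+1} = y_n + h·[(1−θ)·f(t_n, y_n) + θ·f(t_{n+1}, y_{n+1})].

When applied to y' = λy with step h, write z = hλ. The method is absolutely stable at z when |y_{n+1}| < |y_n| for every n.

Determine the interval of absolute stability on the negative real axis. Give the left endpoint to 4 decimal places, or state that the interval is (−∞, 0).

Set f=λy, z=hλ:
  y_{n+1} = y_n + z·[7/9·y_n + 2/9·y_{n+1}] ⇒ (1 − 2/9z)y_{n+1} = (1 + 7/9z)y_n
  so R(z) = (1 + 7/9z)/(1 − 2/9z).

Solve |R(x)|<1 on ℝ⁻.
x=-1.32: |R|=0.0206
R=−1: 1+7/9x = −1+2/9x ⇒ -5/9x=2 ⇒ x=2/(-5/9)=-3.6000
Confirm numerically:
  x=-2.820: |R|=0.73361 <1
  x=-2.590: |R|=0.64386 <1
  x=-2.550: |R|=0.62766 <1
  x=-3.999: |R|=1.11737 >1
  x=-3.960: |R|=1.10638 >1
  x=-3.909: |R|=1.09187 >1
Stable set (-3.6000, 0).

(-3.6000, 0).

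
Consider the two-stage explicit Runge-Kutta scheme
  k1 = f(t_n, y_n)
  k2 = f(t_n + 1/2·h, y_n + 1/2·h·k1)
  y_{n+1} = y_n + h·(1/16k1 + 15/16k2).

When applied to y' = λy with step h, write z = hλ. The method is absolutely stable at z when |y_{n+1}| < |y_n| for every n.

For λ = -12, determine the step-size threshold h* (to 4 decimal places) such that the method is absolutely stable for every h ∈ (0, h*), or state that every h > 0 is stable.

Set f=λy, z=hλ:
  k1=λy_n ⇒ h·k1=z·y_n;  k2=λ(1+1/2z)y_n ⇒ h·k2=z(1+1/2z)y_n
  y_{n+1}/y_n = 1 + 1/16z + 15/16z(1+1/2z) = 1 + z + 15/32z²
  so R(z) = 1 + z + 15/32z².

Need |R(x)|<1, x<0.
x=-0.32: |R|=0.7280
R=1: x+15/32x²=0 ⇒ x=−32/15=-2.1333; min R=1−1/(4·15/32)=0.4667>−1
Confirm numerically:
  x=-1.749: |R|=0.68491 <1
  x=-1.599: |R|=0.59950 <1
  x=-0.947: |R|=0.47338 <1
  x=-2.710: |R|=1.73255 >1
  x=-2.617: |R|=1.59332 >1
Stable set (-2.1333, 0).

(-2.1333,0); λ=-12 ⇒ h* = (32/15)/12 = 0.1778.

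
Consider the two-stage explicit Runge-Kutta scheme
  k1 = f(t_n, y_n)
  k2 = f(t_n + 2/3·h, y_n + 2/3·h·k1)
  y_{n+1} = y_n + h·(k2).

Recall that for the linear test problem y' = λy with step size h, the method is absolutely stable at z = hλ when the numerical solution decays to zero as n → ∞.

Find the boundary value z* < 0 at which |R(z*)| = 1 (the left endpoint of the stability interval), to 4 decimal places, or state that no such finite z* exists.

left endpoint -1.5000.

Set f=λy, z=hλ:
  k1=λy_n ⇒ h·k1=z·y_n;  k2=λ(1+2/3z)y_n ⇒ h·k2=z(1+2/3z)y_n
  y_{n+1}/y_n = 1 + z(1+2/3z) = 1 + z + 2/3z²
  Hence R(z) = 1 + z + 2/3z².

Boundary: |R(x)|=1, x<0.
x=-0.84: |R|=0.6304
R=1: x+2/3x²=0 ⇒ x=−3/2=-1.5000; min R=1−1/(4·2/3)=0.6250>−1
Confirm numerically:
  x=-1.452: |R|=0.95354 <1
  x=-0.892: |R|=0.63844 <1
  x=-0.879: |R|=0.63609 <1
  x=-0.872: |R|=0.63492 <1
  x=-2.070: |R|=1.78660 >1
  x=-2.032: |R|=1.72068 >1
  x=-1.994: |R|=1.65669 >1
Interval (-1.5000, 0).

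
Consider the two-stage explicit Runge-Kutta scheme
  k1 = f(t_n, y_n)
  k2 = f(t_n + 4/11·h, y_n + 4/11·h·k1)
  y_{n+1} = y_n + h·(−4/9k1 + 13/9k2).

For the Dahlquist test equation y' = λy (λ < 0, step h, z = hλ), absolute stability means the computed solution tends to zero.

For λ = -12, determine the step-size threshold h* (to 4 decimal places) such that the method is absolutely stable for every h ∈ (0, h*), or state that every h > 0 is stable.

(-1.9038,0); λ=-12 ⇒ h* = (99/52)/12 = 0.1587.

Test eqn y'=λy, z=hλ:
  k1=λy_n ⇒ h·k1=z·y_n;  k2=λ(1+4/11z)y_n ⇒ h·k2=z(1+4/11z)y_n
  y_{n+1}/y_n = 1 − 4/9z + 13/9z(1+4/11z) = 1 + z + 52/99z²
  R(z) = 1 + z + 52/99z².

Find x<0 with |R(x)|<1.
x=-1.19: |R|=0.5538
R=1: x+52/99x²=0 ⇒ x=−99/52=-1.9038; min R=1−1/(4·52/99)=0.5240>−1
Confirm numerically:
  x=-1.691: |R|=0.81095 <1
  x=-1.618: |R|=0.75707 <1
  x=-1.218: |R|=0.56122 <1
  x=-2.195: |R|=1.33568 >1
  x=-2.076: |R|=1.18772 >1
  x=-2.039: |R|=1.14475 >1
Stable set (-1.9038, 0).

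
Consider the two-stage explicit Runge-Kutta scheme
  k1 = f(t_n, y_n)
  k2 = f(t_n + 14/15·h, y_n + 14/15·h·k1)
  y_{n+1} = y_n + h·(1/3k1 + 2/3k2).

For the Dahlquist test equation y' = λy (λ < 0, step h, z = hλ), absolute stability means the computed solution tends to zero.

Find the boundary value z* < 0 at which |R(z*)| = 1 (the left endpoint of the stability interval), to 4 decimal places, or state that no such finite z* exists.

z* = -1.6071.

With y'=λy (z=hλ):
  k1=λy_n ⇒ h·k1=z·y_n;  k2=λ(1+14/15z)y_n ⇒ h·k2=z(1+14/15z)y_n
  y_{n+1}/y_n = 1 + 1/3z + 2/3z(1+14/15z) = 1 + z + 28/45z²
  R(z) = 1 + z + 28/45z².

Boundary: |R(x)|=1, x<0.
x=-0.35: |R|=0.7262
R=1: x+28/45x²=0 ⇒ x=−45/28=-1.6071; min R=1−1/(4·28/45)=0.5982>−1
Confirm numerically:
  x=-1.558: |R|=0.95236 <1
  x=-0.960: |R|=0.61344 <1
  x=-0.957: |R|=0.61286 <1
  x=-0.746: |R|=0.60028 <1
  x=-2.007: |R|=1.49934 >1
  x=-1.870: |R|=1.30585 >1
Stable set (-1.6071, 0).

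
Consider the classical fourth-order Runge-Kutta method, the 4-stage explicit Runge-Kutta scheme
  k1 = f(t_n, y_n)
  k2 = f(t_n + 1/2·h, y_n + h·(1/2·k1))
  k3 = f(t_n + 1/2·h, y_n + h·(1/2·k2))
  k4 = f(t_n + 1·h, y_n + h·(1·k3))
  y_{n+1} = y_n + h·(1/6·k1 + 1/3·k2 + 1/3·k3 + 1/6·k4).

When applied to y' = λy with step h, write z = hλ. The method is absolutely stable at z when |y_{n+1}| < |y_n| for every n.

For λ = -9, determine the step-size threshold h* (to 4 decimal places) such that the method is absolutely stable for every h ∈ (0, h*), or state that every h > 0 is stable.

On y'=λy, z=hλ:
  order 4, 4-stage ⇒ R(z)=1+z+z^2/2+z^3/6+z^4/24
  (e.g. R(-0.55)=0.57733, |R|=0.57733)

Find x<0 with |R(x)|<1.
x=-0.55: |R|=0.5773
|R(-2.71)|=0.8923 |R(-1.38)|=0.2853 |R(-0.88)|=0.4186
Bisect:
  x_lo=-3.2536 |R|=1.9681  x_hi=-0.2483 |R|=0.7801
  mid=-1.75093 |R|=0.27891 →hi
  mid=-2.50225 |R|=0.65065 →hi
  mid=-2.87791 |R|=1.14886 →lo
  mid=-2.69008 |R|=0.86569 →hi
  mid=-2.78400 |R|=0.99805 →hi
  mid=-2.83095 |R|=1.07105 →lo
  mid=-2.80747 |R|=1.03396 →lo
  mid=-2.79574 |R|=1.01586 →lo
  ...
  [-2.78546,-2.78528] ⇒ x*=-2.7853
So |R|<1 on (-2.7853, 0).

(-2.7853,0); λ=-9 ⇒ h* = 0.3095.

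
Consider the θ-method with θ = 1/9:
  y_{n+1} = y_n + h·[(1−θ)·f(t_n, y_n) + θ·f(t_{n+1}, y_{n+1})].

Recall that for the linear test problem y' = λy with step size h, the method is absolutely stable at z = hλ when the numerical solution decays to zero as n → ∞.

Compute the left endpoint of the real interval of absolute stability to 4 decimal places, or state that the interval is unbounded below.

z* = -2.5714.

Test eqn y'=λy, z=hλ:
  y_{n+1} = y_n + z·[8/9·y_n + 1/9·y_{n+1}] ⇒ (1 − 1/9z)y_{n+1} = (1 + 8/9z)y_n
  Hence R(z) = (1 + 8/9z)/(1 − 1/9z).

Solve |R(x)|<1 on ℝ⁻.
x=-0.41: |R|=0.6079
R=−1: 1+8/9x = −1+1/9x ⇒ -7/9x=2 ⇒ x=2/(-7/9)=-2.5714
Confirm numerically:
  x=-2.447: |R|=0.92391 <1
  x=-1.904: |R|=0.57153 <1
  x=-1.861: |R|=0.54212 <1
  x=-1.209: |R|=0.06582 <1
  x=-2.725: |R|=1.09168 >1
  x=-2.656: |R|=1.05079 >1
  x=-2.635: |R|=1.03825 >1
So |R|<1 on (-2.5714, 0).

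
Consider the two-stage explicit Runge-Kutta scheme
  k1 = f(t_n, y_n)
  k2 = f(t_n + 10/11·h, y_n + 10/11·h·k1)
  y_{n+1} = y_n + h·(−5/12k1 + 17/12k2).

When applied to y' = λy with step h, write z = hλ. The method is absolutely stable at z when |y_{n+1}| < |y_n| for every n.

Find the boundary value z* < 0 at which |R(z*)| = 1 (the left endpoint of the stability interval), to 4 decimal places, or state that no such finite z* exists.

left endpoint -0.7765.

With y'=λy (z=hλ):
  k1=λy_n ⇒ h·k1=z·y_n;  k2=λ(1+10/11z)y_n ⇒ h·k2=z(1+10/11z)y_n
  y_{n+1}/y_n = 1 − 5/12z + 17/12z(1+10/11z) = 1 + z + 85/66z²
  R(z) = 1 + z + 85/66z².

Solve |R(x)|<1 on ℝ⁻.
x=-0.84: |R|=1.0687
R=1: x+85/66x²=0 ⇒ x=−66/85=-0.7765; min R=1−1/(4·85/66)=0.8059>−1
Confirm numerically:
  x=-0.613: |R|=0.87094 <1
  x=-0.455: |R|=0.81162 <1
  x=-0.401: |R|=0.80609 <1
  x=-0.350: |R|=0.80777 <1
  x=-1.329: |R|=1.94570 >1
  x=-1.303: |R|=1.88357 >1
Stable set (-0.7765, 0).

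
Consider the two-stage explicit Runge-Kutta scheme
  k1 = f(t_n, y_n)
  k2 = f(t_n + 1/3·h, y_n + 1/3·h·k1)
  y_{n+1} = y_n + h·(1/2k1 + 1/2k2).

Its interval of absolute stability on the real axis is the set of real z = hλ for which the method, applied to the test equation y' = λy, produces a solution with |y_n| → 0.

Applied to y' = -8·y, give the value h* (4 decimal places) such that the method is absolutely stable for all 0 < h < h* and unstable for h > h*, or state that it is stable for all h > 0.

(-6.0000,0); λ=-8 ⇒ h* = (6)/8 = 0.7500.

Set f=λy, z=hλ:
  k1=λy_n ⇒ h·k1=z·y_n;  k2=λ(1+1/3z)y_n ⇒ h·k2=z(1+1/3z)y_n
  y_{n+1}/y_n = 1 + 1/2z + 1/2z(1+1/3z) = 1 + z + 1/6z²
  so R(z) = 1 + z + 1/6z².

Solve |R(x)|<1 on ℝ⁻.
x=-1.16: |R|=0.0643
R=1: x+1/6x²=0 ⇒ x=−6=-6.0000; min R=1−1/(4·1/6)=-0.5000>−1
Confirm numerically:
  x=-3.336: |R|=0.48118 <1
  x=-3.128: |R|=0.49727 <1
  x=-2.550: |R|=0.46625 <1
  x=-6.574: |R|=1.62891 >1
  x=-6.412: |R|=1.44029 >1
  x=-6.232: |R|=1.24097 >1
Stable set (-6.0000, 0).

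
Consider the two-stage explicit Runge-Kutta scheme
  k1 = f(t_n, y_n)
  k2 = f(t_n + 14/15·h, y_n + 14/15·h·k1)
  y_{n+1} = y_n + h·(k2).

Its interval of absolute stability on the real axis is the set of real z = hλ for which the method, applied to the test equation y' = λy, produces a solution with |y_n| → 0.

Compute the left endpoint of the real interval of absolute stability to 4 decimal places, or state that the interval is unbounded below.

z* = -1.0714.

Test eqn y'=λy, z=hλ:
  k1=λy_n ⇒ h·k1=z·y_n;  k2=λ(1+14/15z)y_n ⇒ h·k2=z(1+14/15z)y_n
  y_{n+1}/y_n = 1 + z(1+14/15z) = 1 + z + 14/15z²
  R(z) = 1 + z + 14/15z².

Find x<0 with |R(x)|<1.
x=-1.16: |R|=1.0959
R=1: x+14/15x²=0 ⇒ x=−15/14=-1.0714; min R=1−1/(4·14/15)=0.7321>−1
Confirm numerically:
  x=-0.779: |R|=0.78738 <1
  x=-0.712: |R|=0.76115 <1
  x=-0.462: |R|=0.73721 <1
  x=-1.611: |R|=1.81130 >1
  x=-1.261: |R|=1.22311 >1
So |R|<1 on (-1.0714, 0).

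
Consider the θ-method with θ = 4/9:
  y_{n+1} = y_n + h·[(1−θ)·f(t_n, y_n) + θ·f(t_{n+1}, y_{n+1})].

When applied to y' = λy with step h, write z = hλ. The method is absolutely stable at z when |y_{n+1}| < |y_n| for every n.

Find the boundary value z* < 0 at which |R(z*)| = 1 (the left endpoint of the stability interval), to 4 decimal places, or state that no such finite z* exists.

z* = -18.0000.

Set f=λy, z=hλ:
  y_{n+1} = y_n + z·[5/9·y_n + 4/9·y_{n+1}] ⇒ (1 − 4/9z)y_{n+1} = (1 + 5/9z)y_n
  so R(z) = (1 + 5/9z)/(1 − 4/9z).

Find x<0 with |R(x)|<1.
x=-1.72: |R|=0.0252
R=−1: 1+5/9x = −1+4/9x ⇒ -1/9x=2 ⇒ x=2/(-1/9)=-18.0000
Confirm numerically:
  x=-16.320: |R|=0.97738 <1
  x=-13.497: |R|=0.92851 <1
  x=-11.748: |R|=0.88834 <1
  x=-9.279: |R|=0.81089 <1
  x=-18.295: |R|=1.00359 >1
  x=-18.132: |R|=1.00162 >1
  x=-18.114: |R|=1.00140 >1
So |R|<1 on (-18.0000, 0).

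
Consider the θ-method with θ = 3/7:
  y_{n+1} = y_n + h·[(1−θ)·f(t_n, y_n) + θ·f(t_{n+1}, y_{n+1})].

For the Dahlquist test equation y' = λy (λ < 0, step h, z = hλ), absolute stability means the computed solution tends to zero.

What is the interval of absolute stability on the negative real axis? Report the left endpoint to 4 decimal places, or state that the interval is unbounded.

(-14.0000, 0).

With y'=λy (z=hλ):
  y_{n+1} = y_n + z·[4/7·y_n + 3/7·y_{n+1}] ⇒ (1 − 3/7z)y_{n+1} = (1 + 4/7z)y_n
  ⇒ R(z) = (1 + 4/7z)/(1 − 3/7z).

Boundary: |R(x)|=1, x<0.
x=-0.8: |R|=0.4043
R=−1: 1+4/7x = −1+3/7x ⇒ -1/7x=2 ⇒ x=2/(-1/7)=-14.0000
Confirm numerically:
  x=-12.619: |R|=0.96921 <1
  x=-10.686: |R|=0.91515 <1
  x=-6.969: |R|=0.74806 <1
  x=-5.817: |R|=0.66533 <1
  x=-14.418: |R|=1.00832 >1
  x=-14.174: |R|=1.00351 >1
  x=-14.111: |R|=1.00225 >1
So |R|<1 on (-14.0000, 0).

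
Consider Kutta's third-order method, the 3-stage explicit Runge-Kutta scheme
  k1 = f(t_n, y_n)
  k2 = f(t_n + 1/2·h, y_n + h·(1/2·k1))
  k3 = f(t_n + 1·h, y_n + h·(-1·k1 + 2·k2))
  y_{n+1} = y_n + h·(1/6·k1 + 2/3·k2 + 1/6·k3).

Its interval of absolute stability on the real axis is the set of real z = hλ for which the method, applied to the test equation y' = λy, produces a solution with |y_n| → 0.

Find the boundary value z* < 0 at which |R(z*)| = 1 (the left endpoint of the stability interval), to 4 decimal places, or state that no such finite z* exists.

z* = -2.5127.

Set f=λy, z=hλ:
  order 3, 3-stage ⇒ R(z)=1+z+z^2/2+z^3/6
  (e.g. R(-0.61)=0.53822, |R|=0.53822)

Need |R(x)|<1, x<0.
x=-0.61: |R|=0.5382
|R(-2.29)|=0.6694 |R(-1.96)|=0.2941 |R(-1.2)|=0.2320
Bisect:
  x_lo=-3.2463 |R|=2.6790  x_hi=-0.2802 |R|=0.7554
  mid=-1.76324 |R|=0.12239 →hi
  mid=-2.50478 |R|=0.98695 →hi
  mid=-2.87555 |R|=1.70404 →lo
  mid=-2.69016 |R|=1.31645 →lo
  mid=-2.59747 |R|=1.14484 →lo
  mid=-2.55113 |R|=1.06423 →lo
  mid=-2.52795 |R|=1.02518 →lo
  mid=-2.51637 |R|=1.00596 →lo
  mid=-2.51057 |R|=0.99643 →hi
  ...
  [-2.51293,-2.51274] ⇒ x*=-2.5127
Stable set (-2.5127, 0).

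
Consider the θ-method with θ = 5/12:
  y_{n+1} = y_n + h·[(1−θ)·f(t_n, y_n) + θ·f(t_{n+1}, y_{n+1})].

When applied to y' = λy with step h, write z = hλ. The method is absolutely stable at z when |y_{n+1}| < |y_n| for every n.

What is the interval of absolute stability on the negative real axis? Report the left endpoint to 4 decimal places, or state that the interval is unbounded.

(-12.0000, 0).

On y'=λy, z=hλ:
  y_{n+1} = y_n + z·[7/12·y_n + 5/12·y_{n+1}] ⇒ (1 − 5/12z)y_{n+1} = (1 + 7/12z)y_n
  ⇒ R(z) = (1 + 7/12z)/(1 − 5/12z).

Solve |R(x)|<1 on ℝ⁻.
x=-1.43: |R|=0.1039
R=−1: 1+7/12x = −1+5/12x ⇒ -1/6x=2 ⇒ x=2/(-1/6)=-12.0000
Confirm numerically:
  x=-10.994: |R|=0.96996 <1
  x=-10.785: |R|=0.96314 <1
  x=-8.451: |R|=0.86917 <1
  x=-5.032: |R|=0.62497 <1
  x=-12.553: |R|=1.01479 >1
  x=-12.091: |R|=1.00251 >1
Interval (-12.0000, 0).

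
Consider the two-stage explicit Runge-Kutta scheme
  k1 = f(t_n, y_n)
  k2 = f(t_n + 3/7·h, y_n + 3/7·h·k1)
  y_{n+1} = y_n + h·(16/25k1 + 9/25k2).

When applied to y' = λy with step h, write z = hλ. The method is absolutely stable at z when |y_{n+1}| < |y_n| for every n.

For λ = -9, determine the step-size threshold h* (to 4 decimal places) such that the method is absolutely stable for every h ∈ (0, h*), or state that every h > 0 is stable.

(-6.4815,0); λ=-9 ⇒ h* = (175/27)/9 = 0.7202.

Set f=λy, z=hλ:
  k1=λy_n ⇒ h·k1=z·y_n;  k2=λ(1+3/7z)y_n ⇒ h·k2=z(1+3/7z)y_n
  y_{n+1}/y_n = 1 + 16/25z + 9/25z(1+3/7z) = 1 + z + 27/175z²
  Hence R(z) = 1 + z + 27/175z².

Solve |R(x)|<1 on ℝ⁻.
x=-1.55: |R|=0.1793
R=1: x+27/175x²=0 ⇒ x=−175/27=-6.4815; min R=1−1/(4·27/175)=-0.6204>−1
Confirm numerically:
  x=-6.447: |R|=0.96570 <1
  x=-5.476: |R|=0.15050 <1
  x=-4.758: |R|=0.26519 <1
  x=-3.284: |R|=0.62008 <1
  x=-6.912: |R|=1.45911 >1
  x=-6.572: |R|=1.09178 >1
Stable set (-6.4815, 0).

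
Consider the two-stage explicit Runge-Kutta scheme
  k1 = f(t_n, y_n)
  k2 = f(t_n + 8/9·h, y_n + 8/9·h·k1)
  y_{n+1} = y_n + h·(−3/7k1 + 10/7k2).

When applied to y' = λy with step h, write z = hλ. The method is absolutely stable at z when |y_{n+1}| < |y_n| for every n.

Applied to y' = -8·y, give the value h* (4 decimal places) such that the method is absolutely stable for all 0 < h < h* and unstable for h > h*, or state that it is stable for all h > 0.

Set f=λy, z=hλ:
  k1=λy_n ⇒ h·k1=z·y_n;  k2=λ(1+8/9z)y_n ⇒ h·k2=z(1+8/9z)y_n
  y_{n+1}/y_n = 1 − 3/7z + 10/7z(1+8/9z) = 1 + z + 80/63z²
  ⇒ R(z) = 1 + z + 80/63z².

Solve |R(x)|<1 on ℝ⁻.
x=-0.67: |R|=0.9000
R=1: x+80/63x²=0 ⇒ x=−63/80=-0.7875; min R=1−1/(4·80/63)=0.8031>−1
Confirm numerically:
  x=-0.744: |R|=0.95890 <1
  x=-0.730: |R|=0.94670 <1
  x=-0.419: |R|=0.80393 <1
  x=-1.383: |R|=2.04581 >1
  x=-1.126: |R|=1.48400 >1
  x=-0.853: |R|=1.07095 >1
Interval (-0.7875, 0).

(-0.7875,0); λ=-8 ⇒ h* = (63/80)/8 = 0.0984.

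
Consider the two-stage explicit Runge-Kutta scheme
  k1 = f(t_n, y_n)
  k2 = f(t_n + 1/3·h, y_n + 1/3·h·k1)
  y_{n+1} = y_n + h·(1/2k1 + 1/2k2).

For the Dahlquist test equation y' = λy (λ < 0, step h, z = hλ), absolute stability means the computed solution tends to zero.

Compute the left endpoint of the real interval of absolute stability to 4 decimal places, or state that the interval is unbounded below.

left endpoint -6.0000.

Test eqn y'=λy, z=hλ:
  k1=λy_n ⇒ h·k1=z·y_n;  k2=λ(1+1/3z)y_n ⇒ h·k2=z(1+1/3z)y_n
  y_{n+1}/y_n = 1 + 1/2z + 1/2z(1+1/3z) = 1 + z + 1/6z²
  R(z) = 1 + z + 1/6z².

Boundary: |R(x)|=1, x<0.
x=-0.88: |R|=0.2491
R=1: x+1/6x²=0 ⇒ x=−6=-6.0000; min R=1−1/(4·1/6)=-0.5000>−1
Confirm numerically:
  x=-4.858: |R|=0.07536 <1
  x=-3.396: |R|=0.47386 <1
  x=-2.477: |R|=0.45441 <1
  x=-6.347: |R|=1.36707 >1
  x=-6.158: |R|=1.16216 >1
So |R|<1 on (-6.0000, 0).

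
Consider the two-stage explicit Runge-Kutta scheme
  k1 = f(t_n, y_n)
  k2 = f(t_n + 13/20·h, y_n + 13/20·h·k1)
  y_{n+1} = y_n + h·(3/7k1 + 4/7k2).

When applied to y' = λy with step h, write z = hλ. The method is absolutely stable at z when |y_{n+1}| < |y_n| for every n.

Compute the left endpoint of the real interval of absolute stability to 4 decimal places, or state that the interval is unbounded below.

left endpoint -2.6923.

Test eqn y'=λy, z=hλ:
  k1=λy_n ⇒ h·k1=z·y_n;  k2=λ(1+13/20z)y_n ⇒ h·k2=z(1+13/20z)y_n
  y_{n+1}/y_n = 1 + 3/7z + 4/7z(1+13/20z) = 1 + z + 13/35z²
  R(z) = 1 + z + 13/35z².

Solve |R(x)|<1 on ℝ⁻.
x=-1.43: |R|=0.3295
R=1: x+13/35x²=0 ⇒ x=−35/13=-2.6923; min R=1−1/(4·13/35)=0.3269>−1
Confirm numerically:
  x=-2.599: |R|=0.90993 <1
  x=-1.832: |R|=0.41460 <1
  x=-1.726: |R|=0.38051 <1
  x=-1.721: |R|=0.37911 <1
  x=-3.209: |R|=1.61585 >1
  x=-3.006: |R|=1.35024 >1
Stable set (-2.6923, 0).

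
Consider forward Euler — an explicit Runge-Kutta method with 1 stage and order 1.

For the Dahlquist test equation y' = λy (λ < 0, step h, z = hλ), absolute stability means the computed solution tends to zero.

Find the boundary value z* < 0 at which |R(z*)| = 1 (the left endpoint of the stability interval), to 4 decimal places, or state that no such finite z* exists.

With y'=λy (z=hλ):
  order 1, 1-stage ⇒ R(z)=1+z
  (e.g. R(-0.8)=0.20000, |R|=0.20000)

Solve |R(x)|<1 on ℝ⁻.
x=-0.8: |R|=0.2000
|R(-2.29)|=1.2900 |R(-1.22)|=0.2200 |R(-0.81)|=0.1900
Bisect:
  x_lo=-2.7555 |R|=1.7555  x_hi=-0.1652 |R|=0.8348
  mid=-1.46034 |R|=0.46034 →hi
  mid=-2.10793 |R|=1.10793 →lo
  mid=-1.78413 |R|=0.78413 →hi
  mid=-1.94603 |R|=0.94603 →hi
  mid=-2.02698 |R|=1.02698 →lo
  mid=-1.98650 |R|=0.98650 →hi
  mid=-2.00674 |R|=1.00674 →lo
  mid=-1.99662 |R|=0.99662 →hi
  mid=-2.00168 |R|=1.00168 →lo
  ...
  [-2.00010,-1.99994] ⇒ x*=-2.0000
So |R|<1 on (-2.0000, 0).

left endpoint -2.0000.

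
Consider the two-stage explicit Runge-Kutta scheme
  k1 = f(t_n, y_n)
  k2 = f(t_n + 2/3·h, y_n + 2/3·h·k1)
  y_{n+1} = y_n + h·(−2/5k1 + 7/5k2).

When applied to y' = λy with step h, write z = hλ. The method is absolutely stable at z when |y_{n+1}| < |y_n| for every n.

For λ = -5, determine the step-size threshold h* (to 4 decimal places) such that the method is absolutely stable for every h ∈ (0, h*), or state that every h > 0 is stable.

(-1.0714,0); λ=-5 ⇒ h* = (15/14)/5 = 0.2143.

Test eqn y'=λy, z=hλ:
  k1=λy_n ⇒ h·k1=z·y_n;  k2=λ(1+2/3z)y_n ⇒ h·k2=z(1+2/3z)y_n
  y_{n+1}/y_n = 1 − 2/5z + 7/5z(1+2/3z) = 1 + z + 14/15z²
  so R(z) = 1 + z + 14/15z².

Solve |R(x)|<1 on ℝ⁻.
x=-1.04: |R|=0.9695
R=1: x+14/15x²=0 ⇒ x=−15/14=-1.0714; min R=1−1/(4·14/15)=0.7321>−1
Confirm numerically:
  x=-0.995: |R|=0.92902 <1
  x=-0.807: |R|=0.80083 <1
  x=-0.688: |R|=0.75379 <1
  x=-0.492: |R|=0.73393 <1
  x=-1.601: |R|=1.79132 >1
  x=-1.502: |R|=1.60360 >1
Interval (-1.0714, 0).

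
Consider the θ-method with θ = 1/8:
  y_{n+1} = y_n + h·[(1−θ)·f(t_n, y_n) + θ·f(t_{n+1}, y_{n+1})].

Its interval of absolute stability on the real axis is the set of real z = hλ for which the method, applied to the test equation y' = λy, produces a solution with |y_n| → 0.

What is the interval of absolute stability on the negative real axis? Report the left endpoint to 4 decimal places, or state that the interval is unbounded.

(-2.6667, 0).

On y'=λy, z=hλ:
  y_{n+1} = y_n + z·[7/8·y_n + 1/8·y_{n+1}] ⇒ (1 − 1/8z)y_{n+1} = (1 + 7/8z)y_n
  ⇒ R(z) = (1 + 7/8z)/(1 − 1/8z).

Find x<0 with |R(x)|<1.
x=-0.47: |R|=0.5561
R=−1: 1+7/8x = −1+1/8x ⇒ -3/4x=2 ⇒ x=2/(-3/4)=-2.6667
Confirm numerically:
  x=-1.978: |R|=0.58589 <1
  x=-1.776: |R|=0.45336 <1
  x=-1.422: |R|=0.20739 <1
  x=-1.229: |R|=0.06534 <1
  x=-2.875: |R|=1.11494 >1
  x=-2.768: |R|=1.05646 >1
  x=-2.714: |R|=1.02651 >1
Interval (-2.6667, 0).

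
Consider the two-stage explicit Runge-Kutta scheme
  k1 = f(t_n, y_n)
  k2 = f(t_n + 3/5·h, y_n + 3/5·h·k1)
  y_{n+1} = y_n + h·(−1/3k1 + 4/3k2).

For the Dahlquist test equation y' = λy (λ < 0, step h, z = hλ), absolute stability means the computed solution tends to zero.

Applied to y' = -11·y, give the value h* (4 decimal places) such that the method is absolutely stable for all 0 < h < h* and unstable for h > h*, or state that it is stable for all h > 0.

(-1.2500,0); λ=-11 ⇒ h* = (5/4)/11 = 0.1136.

Set f=λy, z=hλ:
  k1=λy_n ⇒ h·k1=z·y_n;  k2=λ(1+3/5z)y_n ⇒ h·k2=z(1+3/5z)y_n
  y_{n+1}/y_n = 1 − 1/3z + 4/3z(1+3/5z) = 1 + z + 4/5z²
  so R(z) = 1 + z + 4/5z².

Boundary: |R(x)|=1, x<0.
x=-0.71: |R|=0.6933
R=1: x+4/5x²=0 ⇒ x=−5/4=-1.2500; min R=1−1/(4·4/5)=0.6875>−1
Confirm numerically:
  x=-1.017: |R|=0.81043 <1
  x=-0.931: |R|=0.76241 <1
  x=-0.702: |R|=0.69224 <1
  x=-1.648: |R|=1.52472 >1
  x=-1.344: |R|=1.10107 >1
Stable set (-1.2500, 0).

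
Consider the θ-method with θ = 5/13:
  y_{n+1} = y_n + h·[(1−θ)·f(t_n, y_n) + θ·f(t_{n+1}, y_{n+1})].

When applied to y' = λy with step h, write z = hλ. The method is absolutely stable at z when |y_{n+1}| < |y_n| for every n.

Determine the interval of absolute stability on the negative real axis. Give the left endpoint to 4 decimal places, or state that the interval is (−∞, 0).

With y'=λy (z=hλ):
  y_{n+1} = y_n + z·[8/13·y_n + 5/13·y_{n+1}] ⇒ (1 − 5/13z)y_{n+1} = (1 + 8/13z)y_n
  ⇒ R(z) = (1 + 8/13z)/(1 − 5/13z).

Need |R(x)|<1, x<0.
x=-1.05: |R|=0.2521
R=−1: 1+8/13x = −1+5/13x ⇒ -3/13x=2 ⇒ x=2/(-3/13)=-8.6667
Confirm numerically:
  x=-7.291: |R|=0.91655 <1
  x=-5.064: |R|=0.71795 <1
  x=-4.107: |R|=0.59210 <1
  x=-8.931: |R|=1.01375 >1
  x=-8.877: |R|=1.01100 >1
  x=-8.709: |R|=1.00225 >1
So |R|<1 on (-8.6667, 0).

z∈(-8.6667,0).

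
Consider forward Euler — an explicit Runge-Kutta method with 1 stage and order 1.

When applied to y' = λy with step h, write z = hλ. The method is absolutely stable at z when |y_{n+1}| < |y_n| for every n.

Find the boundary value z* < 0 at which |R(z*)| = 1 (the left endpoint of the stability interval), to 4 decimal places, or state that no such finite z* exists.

left endpoint -2.0000.

On y'=λy, z=hλ:
  order 1, 1-stage ⇒ R(z)=1+z
  (e.g. R(-0.56)=0.44000, |R|=0.44000)

Need |R(x)|<1, x<0.
x=-0.56: |R|=0.4400
|R(-2.2)|=1.2000 |R(-1.63)|=0.6300 |R(-1.11)|=0.1100
Bisect:
  x_lo=-2.4704 |R|=1.4704  x_hi=-0.2384 |R|=0.7616
  mid=-1.35443 |R|=0.35443 →hi
  mid=-1.91242 |R|=0.91242 →hi
  mid=-2.19142 |R|=1.19142 →lo
  mid=-2.05192 |R|=1.05192 →lo
  mid=-1.98217 |R|=0.98217 →hi
  mid=-2.01704 |R|=1.01704 →lo
  mid=-1.99961 |R|=0.99961 →hi
  mid=-2.00832 |R|=1.00832 →lo
  mid=-2.00396 |R|=1.00396 →lo
  ...
  [-2.00001,-1.99988] ⇒ x*=-2.0000
Stable set (-2.0000, 0).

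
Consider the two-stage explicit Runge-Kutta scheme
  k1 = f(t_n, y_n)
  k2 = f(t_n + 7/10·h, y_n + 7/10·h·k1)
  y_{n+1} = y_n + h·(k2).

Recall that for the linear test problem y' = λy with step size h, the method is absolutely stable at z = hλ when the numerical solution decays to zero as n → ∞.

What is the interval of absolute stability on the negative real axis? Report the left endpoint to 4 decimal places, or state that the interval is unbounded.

z∈(-1.4286,0).

Test eqn y'=λy, z=hλ:
  k1=λy_n ⇒ h·k1=z·y_n;  k2=λ(1+7/10z)y_n ⇒ h·k2=z(1+7/10z)y_n
  y_{n+1}/y_n = 1 + z(1+7/10z) = 1 + z + 7/10z²
  Hence R(z) = 1 + z + 7/10z².

Find x<0 with |R(x)|<1.
x=-1.55: |R|=1.1318
R=1: x+7/10x²=0 ⇒ x=−10/7=-1.4286; min R=1−1/(4·7/10)=0.6429>−1
Confirm numerically:
  x=-1.378: |R|=0.95122 <1
  x=-1.196: |R|=0.80529 <1
  x=-0.878: |R|=0.66162 <1
  x=-2.019: |R|=1.83445 >1
  x=-1.705: |R|=1.32992 >1
Interval (-1.4286, 0).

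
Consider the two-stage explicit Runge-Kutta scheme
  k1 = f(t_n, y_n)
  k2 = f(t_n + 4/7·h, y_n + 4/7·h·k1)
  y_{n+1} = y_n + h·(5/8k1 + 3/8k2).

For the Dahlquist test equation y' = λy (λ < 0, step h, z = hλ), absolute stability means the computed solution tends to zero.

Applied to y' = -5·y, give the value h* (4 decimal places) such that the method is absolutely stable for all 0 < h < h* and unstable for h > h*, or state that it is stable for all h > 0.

Set f=λy, z=hλ:
  k1=λy_n ⇒ h·k1=z·y_n;  k2=λ(1+4/7z)y_n ⇒ h·k2=z(1+4/7z)y_n
  y_{n+1}/y_n = 1 + 5/8z + 3/8z(1+4/7z) = 1 + z + 3/14z²
  R(z) = 1 + z + 3/14z².

Solve |R(x)|<1 on ℝ⁻.
x=-1.48: |R|=0.0106
R=1: x+3/14x²=0 ⇒ x=−14/3=-4.6667; min R=1−1/(4·3/14)=-0.1667>−1
Confirm numerically:
  x=-4.479: |R|=0.81988 <1
  x=-2.783: |R|=0.12334 <1
  x=-2.735: |R|=0.13209 <1
  x=-2.184: |R|=0.16189 <1
  x=-4.906: |R|=1.25161 >1
  x=-4.723: |R|=1.05701 >1
Interval (-4.6667, 0).

(-4.6667,0); λ=-5 ⇒ h* = (14/3)/5 = 0.9333.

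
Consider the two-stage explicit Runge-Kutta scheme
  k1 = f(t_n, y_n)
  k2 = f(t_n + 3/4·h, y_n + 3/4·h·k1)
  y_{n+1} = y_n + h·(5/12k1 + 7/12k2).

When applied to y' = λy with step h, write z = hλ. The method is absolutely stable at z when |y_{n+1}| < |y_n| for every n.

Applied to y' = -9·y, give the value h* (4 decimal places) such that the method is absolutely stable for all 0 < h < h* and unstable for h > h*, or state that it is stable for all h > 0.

With y'=λy (z=hλ):
  k1=λy_n ⇒ h·k1=z·y_n;  k2=λ(1+3/4z)y_n ⇒ h·k2=z(1+3/4z)y_n
  y_{n+1}/y_n = 1 + 5/12z + 7/12z(1+3/4z) = 1 + z + 7/16z²
  so R(z) = 1 + z + 7/16z².

Need |R(x)|<1, x<0.
x=-0.48: |R|=0.6208
R=1: x+7/16x²=0 ⇒ x=−16/7=-2.2857; min R=1−1/(4·7/16)=0.4286>−1
Confirm numerically:
  x=-2.242: |R|=0.95712 <1
  x=-1.782: |R|=0.60729 <1
  x=-1.000: |R|=0.43750 <1
  x=-2.557: |R|=1.30348 >1
  x=-2.411: |R|=1.13215 >1
  x=-2.310: |R|=1.02454 >1
Stable set (-2.2857, 0).

(-2.2857,0); λ=-9 ⇒ h* = (16/7)/9 = 0.2540.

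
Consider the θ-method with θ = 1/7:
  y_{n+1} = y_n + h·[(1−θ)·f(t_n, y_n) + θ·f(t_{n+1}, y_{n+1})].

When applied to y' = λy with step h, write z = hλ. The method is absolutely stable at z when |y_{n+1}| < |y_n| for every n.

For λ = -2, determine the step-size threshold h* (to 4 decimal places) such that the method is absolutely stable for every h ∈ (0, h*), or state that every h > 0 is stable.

(-2.8000,0); λ=-2 ⇒ h* = (14/5)/2 = 1.4000.

Test eqn y'=λy, z=hλ:
  y_{n+1} = y_n + z·[6/7·y_n + 1/7·y_{n+1}] ⇒ (1 − 1/7z)y_{n+1} = (1 + 6/7z)y_n
  Hence R(z) = (1 + 6/7z)/(1 − 1/7z).

Need |R(x)|<1, x<0.
x=-0.68: |R|=0.3802
R=−1: 1+6/7x = −1+1/7x ⇒ -5/7x=2 ⇒ x=2/(-5/7)=-2.8000
Confirm numerically:
  x=-2.576: |R|=0.88304 <1
  x=-2.246: |R|=0.70041 <1
  x=-1.530: |R|=0.25557 <1
  x=-1.166: |R|=0.00049 <1
  x=-3.227: |R|=1.20876 >1
  x=-3.041: |R|=1.12001 >1
  x=-2.861: |R|=1.03093 >1
Interval (-2.8000, 0).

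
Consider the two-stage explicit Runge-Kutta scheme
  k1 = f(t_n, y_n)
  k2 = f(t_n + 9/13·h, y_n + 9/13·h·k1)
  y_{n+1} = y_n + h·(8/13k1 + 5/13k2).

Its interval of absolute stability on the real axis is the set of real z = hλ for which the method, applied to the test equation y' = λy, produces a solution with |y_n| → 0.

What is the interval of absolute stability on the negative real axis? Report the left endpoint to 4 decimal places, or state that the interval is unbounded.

(-3.7556, 0).

On y'=λy, z=hλ:
  k1=λy_n ⇒ h·k1=z·y_n;  k2=λ(1+9/13z)y_n ⇒ h·k2=z(1+9/13z)y_n
  y_{n+1}/y_n = 1 + 8/13z + 5/13z(1+9/13z) = 1 + z + 45/169z²
  R(z) = 1 + z + 45/169z².

Solve |R(x)|<1 on ℝ⁻.
x=-1.64: |R|=0.0762
R=1: x+45/169x²=0 ⇒ x=−169/45=-3.7556; min R=1−1/(4·45/169)=0.0611>−1
Confirm numerically:
  x=-3.663: |R|=0.90973 <1
  x=-3.362: |R|=0.64769 <1
  x=-2.260: |R|=0.10001 <1
  x=-2.205: |R|=0.08962 <1
  x=-4.212: |R|=1.51192 >1
  x=-3.979: |R|=1.23674 >1
Interval (-3.7556, 0).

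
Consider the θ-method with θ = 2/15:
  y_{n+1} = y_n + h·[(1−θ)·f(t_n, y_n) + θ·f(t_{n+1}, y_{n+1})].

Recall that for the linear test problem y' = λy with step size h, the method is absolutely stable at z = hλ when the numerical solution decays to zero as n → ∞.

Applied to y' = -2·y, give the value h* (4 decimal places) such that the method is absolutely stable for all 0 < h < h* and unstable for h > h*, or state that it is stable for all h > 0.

(-2.7273,0); λ=-2 ⇒ h* = (30/11)/2 = 1.3636.

Set f=λy, z=hλ:
  y_{n+1} = y_n + z·[13/15·y_n + 2/15·y_{n+1}] ⇒ (1 − 2/15z)y_{n+1} = (1 + 13/15z)y_n
  Hence R(z) = (1 + 13/15z)/(1 − 2/15z).

Find x<0 with |R(x)|<1.
x=-0.41: |R|=0.6113
R=−1: 1+13/15x = −1+2/15x ⇒ -11/15x=2 ⇒ x=2/(-11/15)=-2.7273
Confirm numerically:
  x=-1.868: |R|=0.49552 <1
  x=-1.568: |R|=0.29687 <1
  x=-1.497: |R|=0.24792 <1
  x=-1.363: |R|=0.15339 <1
  x=-3.302: |R|=1.29263 >1
  x=-3.287: |R|=1.28539 >1
  x=-3.008: |R|=1.14694 >1
Interval (-2.7273, 0).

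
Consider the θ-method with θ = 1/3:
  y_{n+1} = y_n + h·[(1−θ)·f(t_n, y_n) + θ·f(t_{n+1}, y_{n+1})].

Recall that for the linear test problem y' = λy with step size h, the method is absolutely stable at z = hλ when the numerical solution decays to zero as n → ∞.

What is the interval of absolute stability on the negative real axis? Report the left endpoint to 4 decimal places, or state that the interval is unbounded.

(-6.0000, 0).

Set f=λy, z=hλ:
  y_{n+1} = y_n + z·[2/3·y_n + 1/3·y_{n+1}] ⇒ (1 − 1/3z)y_{n+1} = (1 + 2/3z)y_n
  R(z) = (1 + 2/3z)/(1 − 1/3z).

Need |R(x)|<1, x<0.
x=-0.62: |R|=0.4862
R=−1: 1+2/3x = −1+1/3x ⇒ -1/3x=2 ⇒ x=2/(-1/3)=-6.0000
Confirm numerically:
  x=-5.408: |R|=0.92959 <1
  x=-4.671: |R|=0.82675 <1
  x=-3.920: |R|=0.69942 <1
  x=-6.387: |R|=1.04123 >1
  x=-6.062: |R|=1.00684 >1
Stable set (-6.0000, 0).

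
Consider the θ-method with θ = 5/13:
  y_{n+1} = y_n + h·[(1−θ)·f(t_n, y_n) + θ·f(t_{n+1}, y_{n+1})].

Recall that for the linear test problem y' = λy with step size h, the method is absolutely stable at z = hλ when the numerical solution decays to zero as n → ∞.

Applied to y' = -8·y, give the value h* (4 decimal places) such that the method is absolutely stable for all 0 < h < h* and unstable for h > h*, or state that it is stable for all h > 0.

(-8.6667,0); λ=-8 ⇒ h* = (26/3)/8 = 1.0833.

With y'=λy (z=hλ):
  y_{n+1} = y_n + z·[8/13·y_n + 5/13·y_{n+1}] ⇒ (1 − 5/13z)y_{n+1} = (1 + 8/13z)y_n
  so R(z) = (1 + 8/13z)/(1 − 5/13z).

Need |R(x)|<1, x<0.
x=-1.62: |R|=0.0019
R=−1: 1+8/13x = −1+5/13x ⇒ -3/13x=2 ⇒ x=2/(-3/13)=-8.6667
Confirm numerically:
  x=-7.852: |R|=0.95323 <1
  x=-7.474: |R|=0.92897 <1
  x=-6.536: |R|=0.86007 <1
  x=-9.247: |R|=1.02939 >1
  x=-9.046: |R|=1.01954 >1
Interval (-8.6667, 0).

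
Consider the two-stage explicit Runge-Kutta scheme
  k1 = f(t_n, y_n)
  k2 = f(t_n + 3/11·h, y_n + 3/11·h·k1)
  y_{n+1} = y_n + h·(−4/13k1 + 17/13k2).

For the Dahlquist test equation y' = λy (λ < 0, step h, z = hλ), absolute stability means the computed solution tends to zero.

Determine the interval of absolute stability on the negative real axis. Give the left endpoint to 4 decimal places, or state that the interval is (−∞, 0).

Test eqn y'=λy, z=hλ:
  k1=λy_n ⇒ h·k1=z·y_n;  k2=λ(1+3/11z)y_n ⇒ h·k2=z(1+3/11z)y_n
  y_{n+1}/y_n = 1 − 4/13z + 17/13z(1+3/11z) = 1 + z + 51/143z²
  R(z) = 1 + z + 51/143z².

Find x<0 with |R(x)|<1.
x=-1.37: |R|=0.2994
R=1: x+51/143x²=0 ⇒ x=−143/51=-2.8039; min R=1−1/(4·51/143)=0.2990>−1
Confirm numerically:
  x=-2.188: |R|=0.51937 <1
  x=-1.851: |R|=0.37093 <1
  x=-1.296: |R|=0.30302 <1
  x=-3.058: |R|=1.27710 >1
  x=-3.037: |R|=1.25245 >1
Stable set (-2.8039, 0).

z∈(-2.8039,0).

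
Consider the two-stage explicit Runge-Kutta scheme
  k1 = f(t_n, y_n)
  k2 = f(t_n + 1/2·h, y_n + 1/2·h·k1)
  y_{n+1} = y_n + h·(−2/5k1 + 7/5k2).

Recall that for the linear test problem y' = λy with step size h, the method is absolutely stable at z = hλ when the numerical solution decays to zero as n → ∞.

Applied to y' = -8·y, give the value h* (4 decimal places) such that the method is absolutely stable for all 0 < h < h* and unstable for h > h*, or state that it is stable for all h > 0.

(-1.4286,0); λ=-8 ⇒ h* = (10/7)/8 = 0.1786.

Set f=λy, z=hλ:
  k1=λy_n ⇒ h·k1=z·y_n;  k2=λ(1+1/2z)y_n ⇒ h·k2=z(1+1/2z)y_n
  y_{n+1}/y_n = 1 − 2/5z + 7/5z(1+1/2z) = 1 + z + 7/10z²
  ⇒ R(z) = 1 + z + 7/10z².

Boundary: |R(x)|=1, x<0.
x=-1.4: |R|=0.9720
R=1: x+7/10x²=0 ⇒ x=−10/7=-1.4286; min R=1−1/(4·7/10)=0.6429>−1
Confirm numerically:
  x=-1.354: |R|=0.92932 <1
  x=-1.048: |R|=0.72081 <1
  x=-0.900: |R|=0.66700 <1
  x=-1.992: |R|=1.78564 >1
  x=-1.860: |R|=1.56172 >1
Stable set (-1.4286, 0).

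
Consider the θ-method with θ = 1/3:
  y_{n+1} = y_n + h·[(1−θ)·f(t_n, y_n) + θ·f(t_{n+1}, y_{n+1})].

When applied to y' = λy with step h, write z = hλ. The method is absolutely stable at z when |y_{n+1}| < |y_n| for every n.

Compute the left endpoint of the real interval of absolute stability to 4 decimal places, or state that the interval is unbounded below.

On y'=λy, z=hλ:
  y_{n+1} = y_n + z·[2/3·y_n + 1/3·y_{n+1}] ⇒ (1 − 1/3z)y_{n+1} = (1 + 2/3z)y_n
  ⇒ R(z) = (1 + 2/3z)/(1 − 1/3z).

Boundary: |R(x)|=1, x<0.
x=-1: |R|=0.2500
R=−1: 1+2/3x = −1+1/3x ⇒ -1/3x=2 ⇒ x=2/(-1/3)=-6.0000
Confirm numerically:
  x=-4.493: |R|=0.79888 <1
  x=-4.375: |R|=0.77966 <1
  x=-4.200: |R|=0.75000 <1
  x=-3.623: |R|=0.64110 <1
  x=-6.559: |R|=1.05848 >1
  x=-6.361: |R|=1.03856 >1
  x=-6.024: |R|=1.00266 >1
So |R|<1 on (-6.0000, 0).

z* = -6.0000.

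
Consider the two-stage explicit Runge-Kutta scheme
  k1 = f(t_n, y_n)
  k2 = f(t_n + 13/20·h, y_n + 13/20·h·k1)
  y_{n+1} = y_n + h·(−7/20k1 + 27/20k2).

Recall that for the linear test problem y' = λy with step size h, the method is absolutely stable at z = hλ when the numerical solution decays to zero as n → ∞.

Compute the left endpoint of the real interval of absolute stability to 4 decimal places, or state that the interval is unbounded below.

z* = -1.1396.

On y'=λy, z=hλ:
  k1=λy_n ⇒ h·k1=z·y_n;  k2=λ(1+13/20z)y_n ⇒ h·k2=z(1+13/20z)y_n
  y_{n+1}/y_n = 1 − 7/20z + 27/20z(1+13/20z) = 1 + z + 351/400z²
  so R(z) = 1 + z + 351/400z².

Need |R(x)|<1, x<0.
x=-1: |R|=0.8775
R=1: x+351/400x²=0 ⇒ x=−400/351=-1.1396; min R=1−1/(4·351/400)=0.7151>−1
Confirm numerically:
  x=-0.949: |R|=0.84128 <1
  x=-0.910: |R|=0.81666 <1
  x=-0.508: |R|=0.71845 <1
  x=-1.670: |R|=1.77726 >1
  x=-1.608: |R|=1.66092 >1
  x=-1.163: |R|=1.02388 >1
Stable set (-1.1396, 0).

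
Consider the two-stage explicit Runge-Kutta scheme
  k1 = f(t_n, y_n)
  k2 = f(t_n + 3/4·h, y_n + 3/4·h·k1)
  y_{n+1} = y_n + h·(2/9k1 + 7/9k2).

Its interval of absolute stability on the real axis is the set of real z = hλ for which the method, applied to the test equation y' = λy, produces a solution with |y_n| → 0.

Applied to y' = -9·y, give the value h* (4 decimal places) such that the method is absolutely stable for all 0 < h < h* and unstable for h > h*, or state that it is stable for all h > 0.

Test eqn y'=λy, z=hλ:
  k1=λy_n ⇒ h·k1=z·y_n;  k2=λ(1+3/4z)y_n ⇒ h·k2=z(1+3/4z)y_n
  y_{n+1}/y_n = 1 + 2/9z + 7/9z(1+3/4z) = 1 + z + 7/12z²
  R(z) = 1 + z + 7/12z².

Boundary: |R(x)|=1, x<0.
x=-0.44: |R|=0.6729
R=1: x+7/12x²=0 ⇒ x=−12/7=-1.7143; min R=1−1/(4·7/12)=0.5714>−1
Confirm numerically:
  x=-1.549: |R|=0.85065 <1
  x=-1.399: |R|=0.74270 <1
  x=-1.045: |R|=0.59201 <1
  x=-2.273: |R|=1.74081 >1
  x=-2.144: |R|=1.53743 >1
  x=-2.003: |R|=1.33734 >1
Stable set (-1.7143, 0).

(-1.7143,0); λ=-9 ⇒ h* = (12/7)/9 = 0.1905.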